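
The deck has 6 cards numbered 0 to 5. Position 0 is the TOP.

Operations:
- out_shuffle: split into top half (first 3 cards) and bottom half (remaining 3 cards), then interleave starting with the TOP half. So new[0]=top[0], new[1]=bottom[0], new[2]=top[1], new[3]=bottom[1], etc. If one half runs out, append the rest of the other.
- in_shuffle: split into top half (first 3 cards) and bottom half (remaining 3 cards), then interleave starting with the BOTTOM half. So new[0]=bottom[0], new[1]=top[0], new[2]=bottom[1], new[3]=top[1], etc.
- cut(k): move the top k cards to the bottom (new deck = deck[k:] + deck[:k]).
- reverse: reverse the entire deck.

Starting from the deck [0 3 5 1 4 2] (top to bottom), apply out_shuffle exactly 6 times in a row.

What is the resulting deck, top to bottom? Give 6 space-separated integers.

Answer: 0 4 1 5 3 2

Derivation:
After op 1 (out_shuffle): [0 1 3 4 5 2]
After op 2 (out_shuffle): [0 4 1 5 3 2]
After op 3 (out_shuffle): [0 5 4 3 1 2]
After op 4 (out_shuffle): [0 3 5 1 4 2]
After op 5 (out_shuffle): [0 1 3 4 5 2]
After op 6 (out_shuffle): [0 4 1 5 3 2]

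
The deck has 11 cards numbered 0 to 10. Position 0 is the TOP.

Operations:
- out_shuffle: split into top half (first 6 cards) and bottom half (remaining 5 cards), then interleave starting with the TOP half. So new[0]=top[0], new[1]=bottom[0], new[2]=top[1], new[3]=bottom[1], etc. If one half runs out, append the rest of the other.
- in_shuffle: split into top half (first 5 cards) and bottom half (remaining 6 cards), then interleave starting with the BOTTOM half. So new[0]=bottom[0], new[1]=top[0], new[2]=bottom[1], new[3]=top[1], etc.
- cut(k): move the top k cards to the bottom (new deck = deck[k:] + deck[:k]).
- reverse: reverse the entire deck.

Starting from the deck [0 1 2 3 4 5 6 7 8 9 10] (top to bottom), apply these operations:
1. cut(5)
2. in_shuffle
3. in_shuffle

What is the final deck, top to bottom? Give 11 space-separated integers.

After op 1 (cut(5)): [5 6 7 8 9 10 0 1 2 3 4]
After op 2 (in_shuffle): [10 5 0 6 1 7 2 8 3 9 4]
After op 3 (in_shuffle): [7 10 2 5 8 0 3 6 9 1 4]

Answer: 7 10 2 5 8 0 3 6 9 1 4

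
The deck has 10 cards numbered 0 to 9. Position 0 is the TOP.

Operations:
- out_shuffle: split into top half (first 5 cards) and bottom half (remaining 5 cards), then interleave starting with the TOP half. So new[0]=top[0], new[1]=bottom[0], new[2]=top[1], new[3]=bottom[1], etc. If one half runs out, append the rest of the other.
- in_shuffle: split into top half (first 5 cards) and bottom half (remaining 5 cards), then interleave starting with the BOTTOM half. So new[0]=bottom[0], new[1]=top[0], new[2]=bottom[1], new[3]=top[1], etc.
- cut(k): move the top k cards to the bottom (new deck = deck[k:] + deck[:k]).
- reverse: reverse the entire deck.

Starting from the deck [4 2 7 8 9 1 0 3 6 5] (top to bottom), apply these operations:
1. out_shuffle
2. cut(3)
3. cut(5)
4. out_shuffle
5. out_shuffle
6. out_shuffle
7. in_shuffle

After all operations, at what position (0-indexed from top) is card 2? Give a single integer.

After op 1 (out_shuffle): [4 1 2 0 7 3 8 6 9 5]
After op 2 (cut(3)): [0 7 3 8 6 9 5 4 1 2]
After op 3 (cut(5)): [9 5 4 1 2 0 7 3 8 6]
After op 4 (out_shuffle): [9 0 5 7 4 3 1 8 2 6]
After op 5 (out_shuffle): [9 3 0 1 5 8 7 2 4 6]
After op 6 (out_shuffle): [9 8 3 7 0 2 1 4 5 6]
After op 7 (in_shuffle): [2 9 1 8 4 3 5 7 6 0]
Card 2 is at position 0.

Answer: 0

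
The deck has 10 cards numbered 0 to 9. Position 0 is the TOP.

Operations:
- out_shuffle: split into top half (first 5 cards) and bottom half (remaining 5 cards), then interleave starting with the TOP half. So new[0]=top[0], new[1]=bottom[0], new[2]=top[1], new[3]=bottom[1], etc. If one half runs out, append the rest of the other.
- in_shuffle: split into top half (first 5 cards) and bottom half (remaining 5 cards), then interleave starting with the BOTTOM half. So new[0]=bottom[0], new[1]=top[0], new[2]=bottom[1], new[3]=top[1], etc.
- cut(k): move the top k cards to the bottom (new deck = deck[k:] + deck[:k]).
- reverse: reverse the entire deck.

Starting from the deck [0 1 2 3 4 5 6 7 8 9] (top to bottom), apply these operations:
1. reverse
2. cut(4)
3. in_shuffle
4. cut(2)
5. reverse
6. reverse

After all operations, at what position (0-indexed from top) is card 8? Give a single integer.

Answer: 2

Derivation:
After op 1 (reverse): [9 8 7 6 5 4 3 2 1 0]
After op 2 (cut(4)): [5 4 3 2 1 0 9 8 7 6]
After op 3 (in_shuffle): [0 5 9 4 8 3 7 2 6 1]
After op 4 (cut(2)): [9 4 8 3 7 2 6 1 0 5]
After op 5 (reverse): [5 0 1 6 2 7 3 8 4 9]
After op 6 (reverse): [9 4 8 3 7 2 6 1 0 5]
Card 8 is at position 2.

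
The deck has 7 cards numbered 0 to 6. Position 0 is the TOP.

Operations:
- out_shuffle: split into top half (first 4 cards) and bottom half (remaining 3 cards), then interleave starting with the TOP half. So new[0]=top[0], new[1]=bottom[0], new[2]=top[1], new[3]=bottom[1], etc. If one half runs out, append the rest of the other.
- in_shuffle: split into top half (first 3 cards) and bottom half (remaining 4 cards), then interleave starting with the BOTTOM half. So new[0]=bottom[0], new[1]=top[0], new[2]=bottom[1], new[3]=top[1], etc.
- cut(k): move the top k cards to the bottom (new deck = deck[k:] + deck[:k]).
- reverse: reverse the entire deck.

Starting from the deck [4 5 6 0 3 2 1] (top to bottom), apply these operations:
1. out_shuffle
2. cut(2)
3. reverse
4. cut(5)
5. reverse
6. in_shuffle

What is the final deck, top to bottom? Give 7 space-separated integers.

After op 1 (out_shuffle): [4 3 5 2 6 1 0]
After op 2 (cut(2)): [5 2 6 1 0 4 3]
After op 3 (reverse): [3 4 0 1 6 2 5]
After op 4 (cut(5)): [2 5 3 4 0 1 6]
After op 5 (reverse): [6 1 0 4 3 5 2]
After op 6 (in_shuffle): [4 6 3 1 5 0 2]

Answer: 4 6 3 1 5 0 2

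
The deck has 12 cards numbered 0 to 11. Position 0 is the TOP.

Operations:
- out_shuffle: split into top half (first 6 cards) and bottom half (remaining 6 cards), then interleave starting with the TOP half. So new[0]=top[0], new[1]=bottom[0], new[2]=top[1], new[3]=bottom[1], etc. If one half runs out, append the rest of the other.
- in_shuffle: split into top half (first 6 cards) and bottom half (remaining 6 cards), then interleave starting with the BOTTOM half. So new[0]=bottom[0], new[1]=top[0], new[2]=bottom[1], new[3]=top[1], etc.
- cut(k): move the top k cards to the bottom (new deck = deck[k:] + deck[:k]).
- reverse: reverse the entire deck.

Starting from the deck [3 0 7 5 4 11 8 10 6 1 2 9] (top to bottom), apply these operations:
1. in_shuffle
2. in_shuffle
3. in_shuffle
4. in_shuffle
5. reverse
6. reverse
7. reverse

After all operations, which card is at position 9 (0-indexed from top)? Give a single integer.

After op 1 (in_shuffle): [8 3 10 0 6 7 1 5 2 4 9 11]
After op 2 (in_shuffle): [1 8 5 3 2 10 4 0 9 6 11 7]
After op 3 (in_shuffle): [4 1 0 8 9 5 6 3 11 2 7 10]
After op 4 (in_shuffle): [6 4 3 1 11 0 2 8 7 9 10 5]
After op 5 (reverse): [5 10 9 7 8 2 0 11 1 3 4 6]
After op 6 (reverse): [6 4 3 1 11 0 2 8 7 9 10 5]
After op 7 (reverse): [5 10 9 7 8 2 0 11 1 3 4 6]
Position 9: card 3.

Answer: 3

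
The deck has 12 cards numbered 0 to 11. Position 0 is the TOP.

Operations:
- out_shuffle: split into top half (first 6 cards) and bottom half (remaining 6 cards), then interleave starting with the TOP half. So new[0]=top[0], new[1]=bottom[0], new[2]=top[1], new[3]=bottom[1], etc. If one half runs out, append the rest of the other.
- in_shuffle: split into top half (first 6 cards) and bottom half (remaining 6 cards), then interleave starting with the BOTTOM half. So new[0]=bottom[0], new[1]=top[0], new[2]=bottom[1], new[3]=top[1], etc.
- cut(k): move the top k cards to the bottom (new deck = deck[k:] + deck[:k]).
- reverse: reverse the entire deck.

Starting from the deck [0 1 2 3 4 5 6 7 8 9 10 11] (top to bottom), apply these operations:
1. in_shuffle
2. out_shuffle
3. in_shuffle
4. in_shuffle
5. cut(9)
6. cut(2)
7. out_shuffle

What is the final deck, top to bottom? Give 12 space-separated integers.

After op 1 (in_shuffle): [6 0 7 1 8 2 9 3 10 4 11 5]
After op 2 (out_shuffle): [6 9 0 3 7 10 1 4 8 11 2 5]
After op 3 (in_shuffle): [1 6 4 9 8 0 11 3 2 7 5 10]
After op 4 (in_shuffle): [11 1 3 6 2 4 7 9 5 8 10 0]
After op 5 (cut(9)): [8 10 0 11 1 3 6 2 4 7 9 5]
After op 6 (cut(2)): [0 11 1 3 6 2 4 7 9 5 8 10]
After op 7 (out_shuffle): [0 4 11 7 1 9 3 5 6 8 2 10]

Answer: 0 4 11 7 1 9 3 5 6 8 2 10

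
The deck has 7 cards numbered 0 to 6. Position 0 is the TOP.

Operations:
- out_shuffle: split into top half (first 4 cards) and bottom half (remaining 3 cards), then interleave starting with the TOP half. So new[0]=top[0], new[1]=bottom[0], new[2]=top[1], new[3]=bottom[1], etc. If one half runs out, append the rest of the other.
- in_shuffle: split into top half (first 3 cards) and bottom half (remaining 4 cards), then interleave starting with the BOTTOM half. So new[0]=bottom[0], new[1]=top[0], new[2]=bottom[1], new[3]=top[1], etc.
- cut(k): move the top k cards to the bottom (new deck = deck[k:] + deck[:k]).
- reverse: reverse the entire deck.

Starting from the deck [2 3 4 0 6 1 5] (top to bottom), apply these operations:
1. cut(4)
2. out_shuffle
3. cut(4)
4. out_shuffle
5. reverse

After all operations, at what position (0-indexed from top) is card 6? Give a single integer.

Answer: 0

Derivation:
After op 1 (cut(4)): [6 1 5 2 3 4 0]
After op 2 (out_shuffle): [6 3 1 4 5 0 2]
After op 3 (cut(4)): [5 0 2 6 3 1 4]
After op 4 (out_shuffle): [5 3 0 1 2 4 6]
After op 5 (reverse): [6 4 2 1 0 3 5]
Card 6 is at position 0.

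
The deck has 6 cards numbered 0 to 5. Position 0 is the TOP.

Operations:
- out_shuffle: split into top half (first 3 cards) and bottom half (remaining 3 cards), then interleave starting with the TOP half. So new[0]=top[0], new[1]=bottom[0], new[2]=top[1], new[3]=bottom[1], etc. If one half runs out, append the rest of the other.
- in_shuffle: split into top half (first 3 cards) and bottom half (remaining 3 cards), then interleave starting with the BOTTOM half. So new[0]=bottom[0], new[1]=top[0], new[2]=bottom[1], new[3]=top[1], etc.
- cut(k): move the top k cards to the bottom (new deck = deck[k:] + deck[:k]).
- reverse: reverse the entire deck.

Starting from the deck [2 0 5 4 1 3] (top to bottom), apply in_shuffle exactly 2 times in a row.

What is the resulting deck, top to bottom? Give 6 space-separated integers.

Answer: 0 4 3 2 5 1

Derivation:
After op 1 (in_shuffle): [4 2 1 0 3 5]
After op 2 (in_shuffle): [0 4 3 2 5 1]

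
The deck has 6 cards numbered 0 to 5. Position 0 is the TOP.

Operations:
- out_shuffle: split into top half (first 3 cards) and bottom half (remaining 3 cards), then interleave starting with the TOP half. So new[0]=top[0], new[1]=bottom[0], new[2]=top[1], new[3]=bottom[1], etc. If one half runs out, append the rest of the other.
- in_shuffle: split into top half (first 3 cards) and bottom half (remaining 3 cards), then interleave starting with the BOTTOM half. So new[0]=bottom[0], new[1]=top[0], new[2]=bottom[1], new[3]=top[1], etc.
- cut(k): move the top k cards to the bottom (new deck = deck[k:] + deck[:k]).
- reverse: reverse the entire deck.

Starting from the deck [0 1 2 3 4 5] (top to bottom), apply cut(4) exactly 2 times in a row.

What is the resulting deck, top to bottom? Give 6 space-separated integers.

After op 1 (cut(4)): [4 5 0 1 2 3]
After op 2 (cut(4)): [2 3 4 5 0 1]

Answer: 2 3 4 5 0 1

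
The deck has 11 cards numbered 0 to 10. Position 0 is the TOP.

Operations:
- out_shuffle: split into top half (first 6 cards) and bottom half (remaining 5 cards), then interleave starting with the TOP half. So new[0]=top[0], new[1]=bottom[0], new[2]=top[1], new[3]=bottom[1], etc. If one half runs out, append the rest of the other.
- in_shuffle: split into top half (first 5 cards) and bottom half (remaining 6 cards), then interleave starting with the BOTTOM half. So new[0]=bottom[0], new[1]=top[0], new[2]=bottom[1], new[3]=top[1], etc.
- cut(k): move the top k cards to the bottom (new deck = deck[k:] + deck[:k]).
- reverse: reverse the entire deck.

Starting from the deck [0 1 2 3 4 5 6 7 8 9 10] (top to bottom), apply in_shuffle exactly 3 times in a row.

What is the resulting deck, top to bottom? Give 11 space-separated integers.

Answer: 6 2 9 5 1 8 4 0 7 3 10

Derivation:
After op 1 (in_shuffle): [5 0 6 1 7 2 8 3 9 4 10]
After op 2 (in_shuffle): [2 5 8 0 3 6 9 1 4 7 10]
After op 3 (in_shuffle): [6 2 9 5 1 8 4 0 7 3 10]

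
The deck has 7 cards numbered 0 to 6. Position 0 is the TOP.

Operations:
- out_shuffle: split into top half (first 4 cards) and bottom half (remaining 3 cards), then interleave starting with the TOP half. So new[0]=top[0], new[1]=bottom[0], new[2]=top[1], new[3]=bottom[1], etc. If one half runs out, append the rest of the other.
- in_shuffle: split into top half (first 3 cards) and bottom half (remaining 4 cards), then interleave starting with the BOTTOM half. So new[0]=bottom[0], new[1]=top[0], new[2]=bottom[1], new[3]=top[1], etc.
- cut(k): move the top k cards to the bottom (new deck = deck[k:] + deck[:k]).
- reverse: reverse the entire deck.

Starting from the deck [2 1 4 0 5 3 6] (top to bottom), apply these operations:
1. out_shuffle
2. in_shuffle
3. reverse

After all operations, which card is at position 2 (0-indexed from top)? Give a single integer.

Answer: 6

Derivation:
After op 1 (out_shuffle): [2 5 1 3 4 6 0]
After op 2 (in_shuffle): [3 2 4 5 6 1 0]
After op 3 (reverse): [0 1 6 5 4 2 3]
Position 2: card 6.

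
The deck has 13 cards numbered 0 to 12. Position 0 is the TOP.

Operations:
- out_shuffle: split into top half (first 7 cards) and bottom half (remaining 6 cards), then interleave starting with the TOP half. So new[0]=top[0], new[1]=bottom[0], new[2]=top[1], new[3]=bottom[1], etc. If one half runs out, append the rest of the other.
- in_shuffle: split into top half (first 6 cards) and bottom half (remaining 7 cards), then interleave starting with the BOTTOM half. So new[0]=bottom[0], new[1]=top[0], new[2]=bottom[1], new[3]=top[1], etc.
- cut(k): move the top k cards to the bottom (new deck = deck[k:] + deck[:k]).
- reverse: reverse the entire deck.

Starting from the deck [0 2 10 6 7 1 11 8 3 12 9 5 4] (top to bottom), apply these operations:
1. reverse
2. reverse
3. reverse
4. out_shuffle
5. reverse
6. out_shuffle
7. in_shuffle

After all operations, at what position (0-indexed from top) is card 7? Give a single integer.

Answer: 11

Derivation:
After op 1 (reverse): [4 5 9 12 3 8 11 1 7 6 10 2 0]
After op 2 (reverse): [0 2 10 6 7 1 11 8 3 12 9 5 4]
After op 3 (reverse): [4 5 9 12 3 8 11 1 7 6 10 2 0]
After op 4 (out_shuffle): [4 1 5 7 9 6 12 10 3 2 8 0 11]
After op 5 (reverse): [11 0 8 2 3 10 12 6 9 7 5 1 4]
After op 6 (out_shuffle): [11 6 0 9 8 7 2 5 3 1 10 4 12]
After op 7 (in_shuffle): [2 11 5 6 3 0 1 9 10 8 4 7 12]
Card 7 is at position 11.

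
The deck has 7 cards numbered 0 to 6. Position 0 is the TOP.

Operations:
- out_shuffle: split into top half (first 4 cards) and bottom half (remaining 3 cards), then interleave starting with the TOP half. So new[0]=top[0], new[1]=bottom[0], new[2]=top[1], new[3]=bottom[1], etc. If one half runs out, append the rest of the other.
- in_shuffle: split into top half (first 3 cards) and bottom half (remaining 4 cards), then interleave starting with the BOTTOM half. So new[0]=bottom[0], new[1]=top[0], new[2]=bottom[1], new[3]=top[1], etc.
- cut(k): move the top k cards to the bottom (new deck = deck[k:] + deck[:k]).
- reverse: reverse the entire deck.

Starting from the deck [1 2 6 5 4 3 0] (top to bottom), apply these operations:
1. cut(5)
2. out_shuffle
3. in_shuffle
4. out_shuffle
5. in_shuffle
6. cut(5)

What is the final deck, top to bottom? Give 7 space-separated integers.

After op 1 (cut(5)): [3 0 1 2 6 5 4]
After op 2 (out_shuffle): [3 6 0 5 1 4 2]
After op 3 (in_shuffle): [5 3 1 6 4 0 2]
After op 4 (out_shuffle): [5 4 3 0 1 2 6]
After op 5 (in_shuffle): [0 5 1 4 2 3 6]
After op 6 (cut(5)): [3 6 0 5 1 4 2]

Answer: 3 6 0 5 1 4 2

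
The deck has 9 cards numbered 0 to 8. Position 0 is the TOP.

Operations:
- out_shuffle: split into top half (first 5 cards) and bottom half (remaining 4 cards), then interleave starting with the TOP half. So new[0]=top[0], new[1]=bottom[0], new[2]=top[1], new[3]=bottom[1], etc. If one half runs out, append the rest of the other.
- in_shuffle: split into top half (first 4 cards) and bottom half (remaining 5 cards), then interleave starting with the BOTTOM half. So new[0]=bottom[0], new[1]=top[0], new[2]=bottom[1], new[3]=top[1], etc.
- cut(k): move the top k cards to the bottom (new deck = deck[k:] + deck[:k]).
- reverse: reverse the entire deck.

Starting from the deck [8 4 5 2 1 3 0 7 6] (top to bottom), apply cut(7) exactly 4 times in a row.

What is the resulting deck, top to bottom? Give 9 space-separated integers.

Answer: 4 5 2 1 3 0 7 6 8

Derivation:
After op 1 (cut(7)): [7 6 8 4 5 2 1 3 0]
After op 2 (cut(7)): [3 0 7 6 8 4 5 2 1]
After op 3 (cut(7)): [2 1 3 0 7 6 8 4 5]
After op 4 (cut(7)): [4 5 2 1 3 0 7 6 8]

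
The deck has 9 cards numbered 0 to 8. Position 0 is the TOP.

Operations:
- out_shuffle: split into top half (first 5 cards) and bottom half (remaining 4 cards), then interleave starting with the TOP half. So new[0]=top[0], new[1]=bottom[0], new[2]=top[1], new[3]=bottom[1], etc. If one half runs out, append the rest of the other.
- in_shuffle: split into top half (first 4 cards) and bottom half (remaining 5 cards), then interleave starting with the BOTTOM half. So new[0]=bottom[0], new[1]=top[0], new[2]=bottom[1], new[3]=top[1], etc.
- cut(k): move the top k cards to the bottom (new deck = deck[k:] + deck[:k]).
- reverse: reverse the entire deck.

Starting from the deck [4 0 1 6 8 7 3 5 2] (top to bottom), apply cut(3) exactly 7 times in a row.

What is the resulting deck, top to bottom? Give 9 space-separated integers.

After op 1 (cut(3)): [6 8 7 3 5 2 4 0 1]
After op 2 (cut(3)): [3 5 2 4 0 1 6 8 7]
After op 3 (cut(3)): [4 0 1 6 8 7 3 5 2]
After op 4 (cut(3)): [6 8 7 3 5 2 4 0 1]
After op 5 (cut(3)): [3 5 2 4 0 1 6 8 7]
After op 6 (cut(3)): [4 0 1 6 8 7 3 5 2]
After op 7 (cut(3)): [6 8 7 3 5 2 4 0 1]

Answer: 6 8 7 3 5 2 4 0 1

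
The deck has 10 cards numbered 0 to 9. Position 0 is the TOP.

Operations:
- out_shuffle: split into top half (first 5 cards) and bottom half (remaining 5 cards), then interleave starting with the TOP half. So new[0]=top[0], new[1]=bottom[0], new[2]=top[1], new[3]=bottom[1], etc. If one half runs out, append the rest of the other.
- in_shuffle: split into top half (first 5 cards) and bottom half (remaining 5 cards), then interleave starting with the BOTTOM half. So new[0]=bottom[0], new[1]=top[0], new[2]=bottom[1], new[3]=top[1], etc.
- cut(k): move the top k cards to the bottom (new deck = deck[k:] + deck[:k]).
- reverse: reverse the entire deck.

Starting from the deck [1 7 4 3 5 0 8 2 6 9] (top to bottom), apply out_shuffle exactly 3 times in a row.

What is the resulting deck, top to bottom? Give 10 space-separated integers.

Answer: 1 6 2 8 0 5 3 4 7 9

Derivation:
After op 1 (out_shuffle): [1 0 7 8 4 2 3 6 5 9]
After op 2 (out_shuffle): [1 2 0 3 7 6 8 5 4 9]
After op 3 (out_shuffle): [1 6 2 8 0 5 3 4 7 9]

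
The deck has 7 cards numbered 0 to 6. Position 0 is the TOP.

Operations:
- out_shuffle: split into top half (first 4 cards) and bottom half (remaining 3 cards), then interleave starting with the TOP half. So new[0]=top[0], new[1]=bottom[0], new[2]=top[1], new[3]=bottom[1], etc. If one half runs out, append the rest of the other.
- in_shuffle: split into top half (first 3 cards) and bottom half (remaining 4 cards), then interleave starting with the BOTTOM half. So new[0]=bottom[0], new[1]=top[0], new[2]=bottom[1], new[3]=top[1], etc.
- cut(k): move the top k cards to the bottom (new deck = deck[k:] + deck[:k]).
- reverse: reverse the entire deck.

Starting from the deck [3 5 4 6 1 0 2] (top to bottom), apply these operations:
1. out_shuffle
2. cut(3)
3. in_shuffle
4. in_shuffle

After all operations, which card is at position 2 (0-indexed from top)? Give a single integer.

Answer: 1

Derivation:
After op 1 (out_shuffle): [3 1 5 0 4 2 6]
After op 2 (cut(3)): [0 4 2 6 3 1 5]
After op 3 (in_shuffle): [6 0 3 4 1 2 5]
After op 4 (in_shuffle): [4 6 1 0 2 3 5]
Position 2: card 1.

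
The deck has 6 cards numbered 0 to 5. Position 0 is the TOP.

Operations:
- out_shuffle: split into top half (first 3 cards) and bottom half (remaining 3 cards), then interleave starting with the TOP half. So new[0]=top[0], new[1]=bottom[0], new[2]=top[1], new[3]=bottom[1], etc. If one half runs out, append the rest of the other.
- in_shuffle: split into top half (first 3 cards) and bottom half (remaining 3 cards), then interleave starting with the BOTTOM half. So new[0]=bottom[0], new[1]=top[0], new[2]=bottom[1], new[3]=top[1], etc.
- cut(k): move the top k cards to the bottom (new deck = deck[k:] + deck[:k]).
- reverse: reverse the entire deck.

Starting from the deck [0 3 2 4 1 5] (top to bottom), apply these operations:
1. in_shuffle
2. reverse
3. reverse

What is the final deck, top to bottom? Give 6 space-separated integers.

After op 1 (in_shuffle): [4 0 1 3 5 2]
After op 2 (reverse): [2 5 3 1 0 4]
After op 3 (reverse): [4 0 1 3 5 2]

Answer: 4 0 1 3 5 2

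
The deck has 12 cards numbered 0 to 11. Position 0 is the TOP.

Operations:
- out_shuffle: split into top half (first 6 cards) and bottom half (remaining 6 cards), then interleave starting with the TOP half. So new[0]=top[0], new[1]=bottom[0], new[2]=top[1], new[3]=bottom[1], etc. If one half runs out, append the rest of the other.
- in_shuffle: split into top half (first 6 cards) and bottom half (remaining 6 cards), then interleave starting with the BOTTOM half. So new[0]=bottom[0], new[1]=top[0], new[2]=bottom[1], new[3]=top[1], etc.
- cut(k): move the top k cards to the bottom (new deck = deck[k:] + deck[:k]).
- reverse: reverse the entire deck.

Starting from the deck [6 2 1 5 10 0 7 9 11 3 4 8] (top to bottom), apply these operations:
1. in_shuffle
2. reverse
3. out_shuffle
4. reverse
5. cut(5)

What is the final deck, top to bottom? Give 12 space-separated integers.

Answer: 4 2 10 11 8 1 0 7 3 6 5 9

Derivation:
After op 1 (in_shuffle): [7 6 9 2 11 1 3 5 4 10 8 0]
After op 2 (reverse): [0 8 10 4 5 3 1 11 2 9 6 7]
After op 3 (out_shuffle): [0 1 8 11 10 2 4 9 5 6 3 7]
After op 4 (reverse): [7 3 6 5 9 4 2 10 11 8 1 0]
After op 5 (cut(5)): [4 2 10 11 8 1 0 7 3 6 5 9]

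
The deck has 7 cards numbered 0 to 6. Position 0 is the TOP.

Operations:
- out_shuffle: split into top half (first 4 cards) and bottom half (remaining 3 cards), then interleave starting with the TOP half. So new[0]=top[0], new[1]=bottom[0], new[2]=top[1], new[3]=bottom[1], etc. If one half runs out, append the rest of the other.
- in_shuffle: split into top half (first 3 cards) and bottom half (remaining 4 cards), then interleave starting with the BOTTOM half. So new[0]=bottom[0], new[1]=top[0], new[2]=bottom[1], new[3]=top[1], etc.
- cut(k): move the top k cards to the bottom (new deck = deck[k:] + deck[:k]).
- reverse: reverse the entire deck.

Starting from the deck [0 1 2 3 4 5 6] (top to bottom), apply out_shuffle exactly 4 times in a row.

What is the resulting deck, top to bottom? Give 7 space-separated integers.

Answer: 0 4 1 5 2 6 3

Derivation:
After op 1 (out_shuffle): [0 4 1 5 2 6 3]
After op 2 (out_shuffle): [0 2 4 6 1 3 5]
After op 3 (out_shuffle): [0 1 2 3 4 5 6]
After op 4 (out_shuffle): [0 4 1 5 2 6 3]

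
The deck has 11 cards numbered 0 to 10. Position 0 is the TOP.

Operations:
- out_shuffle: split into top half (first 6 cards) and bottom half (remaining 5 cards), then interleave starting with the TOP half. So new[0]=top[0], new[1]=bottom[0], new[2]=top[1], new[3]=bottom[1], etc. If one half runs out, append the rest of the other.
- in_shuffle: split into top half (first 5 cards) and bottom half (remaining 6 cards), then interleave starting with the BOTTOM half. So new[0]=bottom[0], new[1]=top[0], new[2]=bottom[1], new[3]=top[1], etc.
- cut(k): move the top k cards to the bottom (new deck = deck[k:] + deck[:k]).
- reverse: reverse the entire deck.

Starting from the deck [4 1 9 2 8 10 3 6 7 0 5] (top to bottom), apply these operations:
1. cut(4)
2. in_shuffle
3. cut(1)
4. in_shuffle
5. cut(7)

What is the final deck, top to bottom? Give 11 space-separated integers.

Answer: 4 2 3 0 1 8 6 5 9 10 7

Derivation:
After op 1 (cut(4)): [8 10 3 6 7 0 5 4 1 9 2]
After op 2 (in_shuffle): [0 8 5 10 4 3 1 6 9 7 2]
After op 3 (cut(1)): [8 5 10 4 3 1 6 9 7 2 0]
After op 4 (in_shuffle): [1 8 6 5 9 10 7 4 2 3 0]
After op 5 (cut(7)): [4 2 3 0 1 8 6 5 9 10 7]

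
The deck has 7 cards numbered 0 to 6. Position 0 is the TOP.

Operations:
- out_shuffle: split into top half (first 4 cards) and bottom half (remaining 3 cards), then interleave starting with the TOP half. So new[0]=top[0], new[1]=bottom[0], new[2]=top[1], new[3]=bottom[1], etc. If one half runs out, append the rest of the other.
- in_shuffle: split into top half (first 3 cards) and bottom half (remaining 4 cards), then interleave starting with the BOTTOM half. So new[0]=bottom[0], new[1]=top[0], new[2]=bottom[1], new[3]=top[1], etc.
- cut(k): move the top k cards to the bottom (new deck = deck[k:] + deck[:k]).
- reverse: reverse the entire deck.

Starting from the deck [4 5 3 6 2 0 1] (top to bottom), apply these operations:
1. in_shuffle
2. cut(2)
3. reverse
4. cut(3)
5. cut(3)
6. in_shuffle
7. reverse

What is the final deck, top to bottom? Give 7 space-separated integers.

After op 1 (in_shuffle): [6 4 2 5 0 3 1]
After op 2 (cut(2)): [2 5 0 3 1 6 4]
After op 3 (reverse): [4 6 1 3 0 5 2]
After op 4 (cut(3)): [3 0 5 2 4 6 1]
After op 5 (cut(3)): [2 4 6 1 3 0 5]
After op 6 (in_shuffle): [1 2 3 4 0 6 5]
After op 7 (reverse): [5 6 0 4 3 2 1]

Answer: 5 6 0 4 3 2 1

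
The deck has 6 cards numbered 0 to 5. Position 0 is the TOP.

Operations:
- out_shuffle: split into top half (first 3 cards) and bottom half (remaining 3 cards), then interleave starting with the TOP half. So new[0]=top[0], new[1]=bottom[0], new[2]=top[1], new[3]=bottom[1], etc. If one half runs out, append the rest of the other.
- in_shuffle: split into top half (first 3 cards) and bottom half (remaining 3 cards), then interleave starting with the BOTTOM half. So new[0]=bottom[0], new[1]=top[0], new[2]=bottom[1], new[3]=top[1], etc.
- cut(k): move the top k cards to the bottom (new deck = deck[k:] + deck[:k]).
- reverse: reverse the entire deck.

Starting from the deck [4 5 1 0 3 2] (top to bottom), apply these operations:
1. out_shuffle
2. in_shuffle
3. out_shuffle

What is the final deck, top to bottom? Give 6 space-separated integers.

Answer: 3 0 4 2 1 5

Derivation:
After op 1 (out_shuffle): [4 0 5 3 1 2]
After op 2 (in_shuffle): [3 4 1 0 2 5]
After op 3 (out_shuffle): [3 0 4 2 1 5]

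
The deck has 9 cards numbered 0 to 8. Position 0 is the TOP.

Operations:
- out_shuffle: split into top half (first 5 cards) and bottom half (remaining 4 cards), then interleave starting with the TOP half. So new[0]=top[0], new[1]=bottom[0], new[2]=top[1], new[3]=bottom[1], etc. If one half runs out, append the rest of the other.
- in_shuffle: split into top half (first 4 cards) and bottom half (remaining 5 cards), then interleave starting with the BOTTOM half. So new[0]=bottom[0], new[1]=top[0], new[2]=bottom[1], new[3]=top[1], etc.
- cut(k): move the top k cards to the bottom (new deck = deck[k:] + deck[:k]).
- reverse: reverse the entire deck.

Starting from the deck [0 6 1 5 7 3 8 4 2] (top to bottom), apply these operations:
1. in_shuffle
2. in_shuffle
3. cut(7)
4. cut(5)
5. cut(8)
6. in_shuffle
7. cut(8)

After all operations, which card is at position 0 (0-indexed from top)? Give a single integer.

Answer: 7

Derivation:
After op 1 (in_shuffle): [7 0 3 6 8 1 4 5 2]
After op 2 (in_shuffle): [8 7 1 0 4 3 5 6 2]
After op 3 (cut(7)): [6 2 8 7 1 0 4 3 5]
After op 4 (cut(5)): [0 4 3 5 6 2 8 7 1]
After op 5 (cut(8)): [1 0 4 3 5 6 2 8 7]
After op 6 (in_shuffle): [5 1 6 0 2 4 8 3 7]
After op 7 (cut(8)): [7 5 1 6 0 2 4 8 3]
Position 0: card 7.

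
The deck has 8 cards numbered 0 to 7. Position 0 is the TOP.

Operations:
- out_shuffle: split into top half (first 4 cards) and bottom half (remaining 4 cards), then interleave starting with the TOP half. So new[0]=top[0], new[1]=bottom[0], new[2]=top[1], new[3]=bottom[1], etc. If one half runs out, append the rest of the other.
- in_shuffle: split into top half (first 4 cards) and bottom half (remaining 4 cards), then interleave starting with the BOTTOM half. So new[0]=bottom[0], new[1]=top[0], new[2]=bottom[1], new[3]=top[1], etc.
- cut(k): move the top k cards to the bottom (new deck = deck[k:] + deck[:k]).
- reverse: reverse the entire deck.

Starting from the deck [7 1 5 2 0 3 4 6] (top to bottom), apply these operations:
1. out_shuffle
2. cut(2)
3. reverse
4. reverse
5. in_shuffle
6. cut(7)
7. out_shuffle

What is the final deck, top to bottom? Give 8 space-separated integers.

After op 1 (out_shuffle): [7 0 1 3 5 4 2 6]
After op 2 (cut(2)): [1 3 5 4 2 6 7 0]
After op 3 (reverse): [0 7 6 2 4 5 3 1]
After op 4 (reverse): [1 3 5 4 2 6 7 0]
After op 5 (in_shuffle): [2 1 6 3 7 5 0 4]
After op 6 (cut(7)): [4 2 1 6 3 7 5 0]
After op 7 (out_shuffle): [4 3 2 7 1 5 6 0]

Answer: 4 3 2 7 1 5 6 0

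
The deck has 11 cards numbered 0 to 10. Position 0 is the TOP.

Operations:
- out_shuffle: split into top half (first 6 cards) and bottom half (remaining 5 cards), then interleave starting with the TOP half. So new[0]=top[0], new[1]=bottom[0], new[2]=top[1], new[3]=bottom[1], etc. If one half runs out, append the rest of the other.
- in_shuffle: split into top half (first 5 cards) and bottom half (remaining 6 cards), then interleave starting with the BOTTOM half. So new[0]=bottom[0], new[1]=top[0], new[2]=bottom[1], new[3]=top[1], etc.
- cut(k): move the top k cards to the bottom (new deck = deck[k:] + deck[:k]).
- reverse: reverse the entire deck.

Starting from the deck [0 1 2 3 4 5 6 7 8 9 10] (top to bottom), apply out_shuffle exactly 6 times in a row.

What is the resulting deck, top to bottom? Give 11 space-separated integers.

After op 1 (out_shuffle): [0 6 1 7 2 8 3 9 4 10 5]
After op 2 (out_shuffle): [0 3 6 9 1 4 7 10 2 5 8]
After op 3 (out_shuffle): [0 7 3 10 6 2 9 5 1 8 4]
After op 4 (out_shuffle): [0 9 7 5 3 1 10 8 6 4 2]
After op 5 (out_shuffle): [0 10 9 8 7 6 5 4 3 2 1]
After op 6 (out_shuffle): [0 5 10 4 9 3 8 2 7 1 6]

Answer: 0 5 10 4 9 3 8 2 7 1 6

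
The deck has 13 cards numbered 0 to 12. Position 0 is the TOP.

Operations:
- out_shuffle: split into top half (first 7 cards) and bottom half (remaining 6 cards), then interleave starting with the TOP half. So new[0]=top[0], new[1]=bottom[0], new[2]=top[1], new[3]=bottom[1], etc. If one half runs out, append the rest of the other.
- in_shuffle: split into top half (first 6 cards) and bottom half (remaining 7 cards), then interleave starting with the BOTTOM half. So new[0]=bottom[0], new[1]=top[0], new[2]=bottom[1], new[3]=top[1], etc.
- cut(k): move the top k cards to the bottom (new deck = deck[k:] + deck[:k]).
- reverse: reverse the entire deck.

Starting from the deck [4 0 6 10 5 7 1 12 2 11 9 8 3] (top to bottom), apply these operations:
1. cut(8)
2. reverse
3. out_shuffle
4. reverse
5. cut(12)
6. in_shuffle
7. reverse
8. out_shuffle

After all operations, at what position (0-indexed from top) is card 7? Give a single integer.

After op 1 (cut(8)): [2 11 9 8 3 4 0 6 10 5 7 1 12]
After op 2 (reverse): [12 1 7 5 10 6 0 4 3 8 9 11 2]
After op 3 (out_shuffle): [12 4 1 3 7 8 5 9 10 11 6 2 0]
After op 4 (reverse): [0 2 6 11 10 9 5 8 7 3 1 4 12]
After op 5 (cut(12)): [12 0 2 6 11 10 9 5 8 7 3 1 4]
After op 6 (in_shuffle): [9 12 5 0 8 2 7 6 3 11 1 10 4]
After op 7 (reverse): [4 10 1 11 3 6 7 2 8 0 5 12 9]
After op 8 (out_shuffle): [4 2 10 8 1 0 11 5 3 12 6 9 7]
Card 7 is at position 12.

Answer: 12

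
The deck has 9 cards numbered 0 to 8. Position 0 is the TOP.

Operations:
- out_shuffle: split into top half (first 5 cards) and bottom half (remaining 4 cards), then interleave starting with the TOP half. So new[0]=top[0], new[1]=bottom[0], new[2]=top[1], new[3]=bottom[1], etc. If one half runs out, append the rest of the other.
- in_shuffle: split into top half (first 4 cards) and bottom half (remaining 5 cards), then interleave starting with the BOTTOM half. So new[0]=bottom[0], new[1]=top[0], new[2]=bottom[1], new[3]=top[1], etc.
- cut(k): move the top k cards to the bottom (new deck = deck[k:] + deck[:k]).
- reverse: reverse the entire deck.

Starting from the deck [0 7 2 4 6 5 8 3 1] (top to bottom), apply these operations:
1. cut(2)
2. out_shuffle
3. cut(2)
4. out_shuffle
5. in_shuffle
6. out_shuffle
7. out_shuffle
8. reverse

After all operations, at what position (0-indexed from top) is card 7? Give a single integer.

After op 1 (cut(2)): [2 4 6 5 8 3 1 0 7]
After op 2 (out_shuffle): [2 3 4 1 6 0 5 7 8]
After op 3 (cut(2)): [4 1 6 0 5 7 8 2 3]
After op 4 (out_shuffle): [4 7 1 8 6 2 0 3 5]
After op 5 (in_shuffle): [6 4 2 7 0 1 3 8 5]
After op 6 (out_shuffle): [6 1 4 3 2 8 7 5 0]
After op 7 (out_shuffle): [6 8 1 7 4 5 3 0 2]
After op 8 (reverse): [2 0 3 5 4 7 1 8 6]
Card 7 is at position 5.

Answer: 5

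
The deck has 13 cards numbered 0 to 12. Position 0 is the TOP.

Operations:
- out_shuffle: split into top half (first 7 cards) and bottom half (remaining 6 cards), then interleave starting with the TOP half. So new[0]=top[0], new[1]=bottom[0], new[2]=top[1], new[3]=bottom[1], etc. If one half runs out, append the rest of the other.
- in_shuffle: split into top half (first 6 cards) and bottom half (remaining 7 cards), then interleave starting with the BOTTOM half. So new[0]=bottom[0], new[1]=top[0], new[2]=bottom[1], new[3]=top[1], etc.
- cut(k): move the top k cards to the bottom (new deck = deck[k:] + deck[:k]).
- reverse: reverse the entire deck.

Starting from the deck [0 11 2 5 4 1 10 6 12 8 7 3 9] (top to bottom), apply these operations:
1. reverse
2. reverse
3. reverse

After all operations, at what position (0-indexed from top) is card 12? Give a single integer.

Answer: 4

Derivation:
After op 1 (reverse): [9 3 7 8 12 6 10 1 4 5 2 11 0]
After op 2 (reverse): [0 11 2 5 4 1 10 6 12 8 7 3 9]
After op 3 (reverse): [9 3 7 8 12 6 10 1 4 5 2 11 0]
Card 12 is at position 4.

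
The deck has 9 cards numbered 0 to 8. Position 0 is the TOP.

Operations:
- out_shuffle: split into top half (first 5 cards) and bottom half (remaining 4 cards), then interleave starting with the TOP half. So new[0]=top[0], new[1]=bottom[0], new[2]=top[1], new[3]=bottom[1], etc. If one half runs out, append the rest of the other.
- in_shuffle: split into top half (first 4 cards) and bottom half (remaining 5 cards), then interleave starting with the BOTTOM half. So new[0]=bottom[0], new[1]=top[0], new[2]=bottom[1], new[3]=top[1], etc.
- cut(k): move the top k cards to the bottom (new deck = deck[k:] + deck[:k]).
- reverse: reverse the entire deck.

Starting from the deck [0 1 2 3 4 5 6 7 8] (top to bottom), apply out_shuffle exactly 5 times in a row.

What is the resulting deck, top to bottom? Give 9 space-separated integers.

Answer: 0 2 4 6 8 1 3 5 7

Derivation:
After op 1 (out_shuffle): [0 5 1 6 2 7 3 8 4]
After op 2 (out_shuffle): [0 7 5 3 1 8 6 4 2]
After op 3 (out_shuffle): [0 8 7 6 5 4 3 2 1]
After op 4 (out_shuffle): [0 4 8 3 7 2 6 1 5]
After op 5 (out_shuffle): [0 2 4 6 8 1 3 5 7]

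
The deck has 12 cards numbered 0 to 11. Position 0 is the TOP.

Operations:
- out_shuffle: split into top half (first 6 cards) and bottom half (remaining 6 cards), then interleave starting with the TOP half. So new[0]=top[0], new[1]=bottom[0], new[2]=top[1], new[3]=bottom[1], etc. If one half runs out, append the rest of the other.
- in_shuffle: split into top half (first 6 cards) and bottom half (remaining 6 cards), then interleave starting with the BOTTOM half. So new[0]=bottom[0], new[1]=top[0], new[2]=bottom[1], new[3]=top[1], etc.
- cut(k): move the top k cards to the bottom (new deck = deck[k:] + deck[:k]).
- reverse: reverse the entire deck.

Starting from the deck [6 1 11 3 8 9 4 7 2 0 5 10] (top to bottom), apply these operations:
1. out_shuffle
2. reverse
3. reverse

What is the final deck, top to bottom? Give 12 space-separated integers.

Answer: 6 4 1 7 11 2 3 0 8 5 9 10

Derivation:
After op 1 (out_shuffle): [6 4 1 7 11 2 3 0 8 5 9 10]
After op 2 (reverse): [10 9 5 8 0 3 2 11 7 1 4 6]
After op 3 (reverse): [6 4 1 7 11 2 3 0 8 5 9 10]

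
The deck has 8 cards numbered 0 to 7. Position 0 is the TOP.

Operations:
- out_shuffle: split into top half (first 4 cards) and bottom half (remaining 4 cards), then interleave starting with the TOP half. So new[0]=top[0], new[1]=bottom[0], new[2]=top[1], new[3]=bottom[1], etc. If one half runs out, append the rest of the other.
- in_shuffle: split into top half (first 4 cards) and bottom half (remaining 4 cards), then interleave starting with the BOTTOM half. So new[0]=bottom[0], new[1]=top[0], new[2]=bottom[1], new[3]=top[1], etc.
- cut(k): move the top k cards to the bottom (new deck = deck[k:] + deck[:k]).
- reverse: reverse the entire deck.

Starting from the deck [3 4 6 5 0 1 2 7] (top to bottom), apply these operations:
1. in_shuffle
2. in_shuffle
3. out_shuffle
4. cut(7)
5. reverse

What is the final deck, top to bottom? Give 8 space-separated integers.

Answer: 3 5 6 1 0 7 2 4

Derivation:
After op 1 (in_shuffle): [0 3 1 4 2 6 7 5]
After op 2 (in_shuffle): [2 0 6 3 7 1 5 4]
After op 3 (out_shuffle): [2 7 0 1 6 5 3 4]
After op 4 (cut(7)): [4 2 7 0 1 6 5 3]
After op 5 (reverse): [3 5 6 1 0 7 2 4]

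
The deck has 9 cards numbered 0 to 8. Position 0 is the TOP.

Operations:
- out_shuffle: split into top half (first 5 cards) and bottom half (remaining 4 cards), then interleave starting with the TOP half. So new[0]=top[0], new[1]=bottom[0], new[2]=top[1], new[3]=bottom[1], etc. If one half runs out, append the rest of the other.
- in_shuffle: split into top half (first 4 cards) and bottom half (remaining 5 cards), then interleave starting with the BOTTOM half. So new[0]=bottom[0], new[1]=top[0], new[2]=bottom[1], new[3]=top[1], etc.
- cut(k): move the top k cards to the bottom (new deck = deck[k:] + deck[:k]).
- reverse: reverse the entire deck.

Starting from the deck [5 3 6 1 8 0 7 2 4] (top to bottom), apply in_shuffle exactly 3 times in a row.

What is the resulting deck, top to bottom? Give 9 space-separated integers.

After op 1 (in_shuffle): [8 5 0 3 7 6 2 1 4]
After op 2 (in_shuffle): [7 8 6 5 2 0 1 3 4]
After op 3 (in_shuffle): [2 7 0 8 1 6 3 5 4]

Answer: 2 7 0 8 1 6 3 5 4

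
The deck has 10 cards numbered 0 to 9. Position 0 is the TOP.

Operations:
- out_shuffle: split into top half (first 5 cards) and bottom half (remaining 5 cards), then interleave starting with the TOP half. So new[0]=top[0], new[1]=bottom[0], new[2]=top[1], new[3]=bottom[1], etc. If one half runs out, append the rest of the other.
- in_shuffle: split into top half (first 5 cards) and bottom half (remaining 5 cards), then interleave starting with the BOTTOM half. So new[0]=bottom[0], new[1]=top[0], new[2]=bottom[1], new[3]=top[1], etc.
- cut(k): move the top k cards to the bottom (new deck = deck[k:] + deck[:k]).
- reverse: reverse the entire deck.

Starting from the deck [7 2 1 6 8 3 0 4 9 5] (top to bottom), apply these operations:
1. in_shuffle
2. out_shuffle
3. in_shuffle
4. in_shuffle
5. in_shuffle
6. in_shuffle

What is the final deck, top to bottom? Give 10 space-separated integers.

After op 1 (in_shuffle): [3 7 0 2 4 1 9 6 5 8]
After op 2 (out_shuffle): [3 1 7 9 0 6 2 5 4 8]
After op 3 (in_shuffle): [6 3 2 1 5 7 4 9 8 0]
After op 4 (in_shuffle): [7 6 4 3 9 2 8 1 0 5]
After op 5 (in_shuffle): [2 7 8 6 1 4 0 3 5 9]
After op 6 (in_shuffle): [4 2 0 7 3 8 5 6 9 1]

Answer: 4 2 0 7 3 8 5 6 9 1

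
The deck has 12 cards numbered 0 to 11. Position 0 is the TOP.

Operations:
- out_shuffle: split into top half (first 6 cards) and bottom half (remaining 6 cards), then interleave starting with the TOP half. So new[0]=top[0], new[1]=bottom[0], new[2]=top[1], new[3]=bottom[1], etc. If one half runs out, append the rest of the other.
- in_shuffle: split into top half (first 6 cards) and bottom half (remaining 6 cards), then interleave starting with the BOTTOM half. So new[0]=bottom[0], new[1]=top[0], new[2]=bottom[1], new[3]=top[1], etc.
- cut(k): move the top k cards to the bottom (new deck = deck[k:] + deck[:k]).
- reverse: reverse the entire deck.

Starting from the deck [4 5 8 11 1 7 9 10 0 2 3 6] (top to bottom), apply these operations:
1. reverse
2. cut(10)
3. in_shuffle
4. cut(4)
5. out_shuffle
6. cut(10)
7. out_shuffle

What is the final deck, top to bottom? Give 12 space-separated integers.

Answer: 2 1 4 10 7 3 8 5 6 11 0 9

Derivation:
After op 1 (reverse): [6 3 2 0 10 9 7 1 11 8 5 4]
After op 2 (cut(10)): [5 4 6 3 2 0 10 9 7 1 11 8]
After op 3 (in_shuffle): [10 5 9 4 7 6 1 3 11 2 8 0]
After op 4 (cut(4)): [7 6 1 3 11 2 8 0 10 5 9 4]
After op 5 (out_shuffle): [7 8 6 0 1 10 3 5 11 9 2 4]
After op 6 (cut(10)): [2 4 7 8 6 0 1 10 3 5 11 9]
After op 7 (out_shuffle): [2 1 4 10 7 3 8 5 6 11 0 9]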